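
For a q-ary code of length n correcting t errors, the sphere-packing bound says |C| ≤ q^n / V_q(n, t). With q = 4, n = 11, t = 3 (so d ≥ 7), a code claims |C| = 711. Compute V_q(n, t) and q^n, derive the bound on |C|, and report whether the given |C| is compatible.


V_q(n, t) = 4984, q^n = 4194304, Hamming bound = 841, |C| = 711 ≤ bound (satisfied).

Step 1: Compute V_q(n, t) = Σ_{j=0}^3 C(n, j) (q−1)^j.
  j = 0: C(11,0)·(3)^0 = 1·1 = 1.
  j = 1: C(11,1)·(3)^1 = 11·3 = 33.
  j = 2: C(11,2)·(3)^2 = 55·9 = 495.
  j = 3: C(11,3)·(3)^3 = 165·27 = 4455.
  V_q(n, t) = 1 + 33 + 495 + 4455 = 4984.
Step 2: q^n = 4^11 = 4194304.
Step 3: Hamming bound ⌊q^n / V_q(n,t)⌋ = ⌊4194304/4984⌋ = 841.
Step 4: Compare |C| = 711 to 841: satisfied.
The claimed |C| lies below the Hamming bound.


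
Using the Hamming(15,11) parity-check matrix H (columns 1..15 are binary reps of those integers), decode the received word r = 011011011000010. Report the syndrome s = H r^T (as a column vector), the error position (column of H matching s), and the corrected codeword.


s = (1, 1, 0, 1)^T, error position = 13, corrected codeword c = 011011011000110

Compute s = H r^T mod 2 one row at a time:
  s_1 = 1 + 1 + 0 + 0 + 0 + 0 + 1 + 0 = 3 ≡ 1 (mod 2).
  s_2 = 0 + 1 + 1 + 0 + 0 + 0 + 1 + 0 = 3 ≡ 1 (mod 2).
  s_3 = 1 + 1 + 1 + 0 + 0 + 0 + 1 + 0 = 4 ≡ 0 (mod 2).
  s_4 = 0 + 1 + 1 + 0 + 1 + 0 + 0 + 0 = 3 ≡ 1 (mod 2).
s = (1, 1, 0, 1)^T — this equals column 13 of H (binary 1101), so error is at position 13.
Correct: flip bit 13 of r = 011011011000010 to get c = 011011011000110.


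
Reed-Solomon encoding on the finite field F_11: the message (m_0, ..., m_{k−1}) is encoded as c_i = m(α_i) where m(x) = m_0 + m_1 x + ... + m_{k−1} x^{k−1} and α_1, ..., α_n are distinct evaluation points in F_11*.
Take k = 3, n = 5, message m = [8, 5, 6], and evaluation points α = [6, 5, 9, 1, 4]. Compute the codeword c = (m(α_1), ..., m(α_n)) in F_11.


c = [1, 7, 0, 8, 3]

Message polynomial: m(x) = 8 + 5·x + 6·x^2 (mod 11).
For each evaluation point α_i, compute m(α_i) mod 11:
  α_1 = 6: Horner steps 6 → 8 → 1, so m(6) = 1.
  α_2 = 5: Horner steps 6 → 2 → 7, so m(5) = 7.
  α_3 = 9: Horner steps 6 → 4 → 0, so m(9) = 0.
  α_4 = 1: Horner steps 6 → 0 → 8, so m(1) = 8.
  α_5 = 4: Horner steps 6 → 7 → 3, so m(4) = 3.
Codeword c = [1, 7, 0, 8, 3] ∈ F_11^5.


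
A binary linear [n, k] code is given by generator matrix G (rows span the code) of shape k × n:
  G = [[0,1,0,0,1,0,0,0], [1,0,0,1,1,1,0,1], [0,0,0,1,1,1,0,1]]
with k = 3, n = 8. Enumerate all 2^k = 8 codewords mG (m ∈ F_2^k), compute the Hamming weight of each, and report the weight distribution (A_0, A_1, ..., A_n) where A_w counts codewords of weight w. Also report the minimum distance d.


Weight distribution: A_0 = 1, A_1 = 1, A_2 = 1, A_3 = 1, A_4 = 2, A_5 = 2. Minimum distance d = 1.

Enumerate all 2^3 = 8 messages m ∈ F_2^3.
For each, compute codeword c = mG in F_2^8, then tally its weight.
  m = 000 → c = 00000000, weight = 0.
  m = 100 → c = 01001000, weight = 2.
  m = 010 → c = 10011101, weight = 5.
  m = 110 → c = 11010101, weight = 5.
  m = 001 → c = 00011101, weight = 4.
  m = 101 → c = 01010101, weight = 4.
  m = 011 → c = 10000000, weight = 1.
  m = 111 → c = 11001000, weight = 3.
Tally weights:
  weight 0: 1 codewords.
  weight 1: 1 codewords.
  weight 2: 1 codewords.
  weight 3: 1 codewords.
  weight 4: 2 codewords.
  weight 5: 2 codewords.
Minimum distance d = smallest w > 0 with A_w > 0 = 1.
Sanity: Σ A_w = 8 = 2^3 = 8 ✓.


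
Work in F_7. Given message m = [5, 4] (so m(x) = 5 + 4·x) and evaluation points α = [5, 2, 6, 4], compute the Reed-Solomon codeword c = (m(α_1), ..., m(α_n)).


c = [4, 6, 1, 0]

Message polynomial: m(x) = 5 + 4·x (mod 7).
For each evaluation point α_i, compute m(α_i) mod 7:
  α_1 = 5: Horner steps 4 → 4, so m(5) = 4.
  α_2 = 2: Horner steps 4 → 6, so m(2) = 6.
  α_3 = 6: Horner steps 4 → 1, so m(6) = 1.
  α_4 = 4: Horner steps 4 → 0, so m(4) = 0.
Codeword c = [4, 6, 1, 0] ∈ F_7^4.


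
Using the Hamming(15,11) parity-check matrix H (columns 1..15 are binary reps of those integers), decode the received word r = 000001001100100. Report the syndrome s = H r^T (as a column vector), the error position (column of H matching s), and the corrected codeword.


s = (1, 0, 0, 0)^T, error position = 8, corrected codeword c = 000001011100100

Compute s = H r^T mod 2 one row at a time:
  s_1 = 0 + 1 + 1 + 0 + 0 + 1 + 0 + 0 = 3 ≡ 1 (mod 2).
  s_2 = 0 + 0 + 1 + 0 + 0 + 1 + 0 + 0 = 2 ≡ 0 (mod 2).
  s_3 = 0 + 0 + 1 + 0 + 1 + 0 + 0 + 0 = 2 ≡ 0 (mod 2).
  s_4 = 0 + 0 + 0 + 0 + 1 + 0 + 1 + 0 = 2 ≡ 0 (mod 2).
s = (1, 0, 0, 0)^T — this equals column 8 of H (binary 1000), so error is at position 8.
Correct: flip bit 8 of r = 000001001100100 to get c = 000001011100100.


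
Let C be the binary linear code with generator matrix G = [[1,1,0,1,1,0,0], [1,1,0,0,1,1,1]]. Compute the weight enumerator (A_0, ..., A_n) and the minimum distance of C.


Weight distribution: A_0 = 1, A_3 = 1, A_4 = 1, A_5 = 1. Minimum distance d = 3.

Enumerate all 2^2 = 4 messages m ∈ F_2^2.
For each, compute codeword c = mG in F_2^7, then tally its weight.
  m = 00 → c = 0000000, weight = 0.
  m = 10 → c = 1101100, weight = 4.
  m = 01 → c = 1100111, weight = 5.
  m = 11 → c = 0001011, weight = 3.
Tally weights:
  weight 0: 1 codewords.
  weight 3: 1 codewords.
  weight 4: 1 codewords.
  weight 5: 1 codewords.
Minimum distance d = smallest w > 0 with A_w > 0 = 3.
Sanity: Σ A_w = 4 = 2^2 = 4 ✓.


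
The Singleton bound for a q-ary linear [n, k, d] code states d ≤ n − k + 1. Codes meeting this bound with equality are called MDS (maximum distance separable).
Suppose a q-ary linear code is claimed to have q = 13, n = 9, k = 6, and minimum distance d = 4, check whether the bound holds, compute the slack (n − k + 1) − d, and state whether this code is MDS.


Singleton RHS = n − k + 1 = 4, slack = 0, bound satisfied, MDS.

Singleton bound: d ≤ n − k + 1.
Here n = 9, k = 6, so n − k + 1 = 4.
Given d = 4, check d ≤ 4: YES.
Slack = (n − k + 1) − d = 0.
The code is MDS (slack = 0).
Description: the claimed parameters are [9, 6, 4]_13; such a code would be MDS (meets Singleton bound).


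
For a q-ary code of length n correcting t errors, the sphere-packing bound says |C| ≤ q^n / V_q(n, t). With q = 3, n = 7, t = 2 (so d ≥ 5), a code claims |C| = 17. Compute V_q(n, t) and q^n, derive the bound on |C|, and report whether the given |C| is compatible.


V_q(n, t) = 99, q^n = 2187, Hamming bound = 22, |C| = 17 ≤ bound (satisfied).

Step 1: Compute V_q(n, t) = Σ_{j=0}^2 C(n, j) (q−1)^j.
  j = 0: C(7,0)·(2)^0 = 1·1 = 1.
  j = 1: C(7,1)·(2)^1 = 7·2 = 14.
  j = 2: C(7,2)·(2)^2 = 21·4 = 84.
  V_q(n, t) = 1 + 14 + 84 = 99.
Step 2: q^n = 3^7 = 2187.
Step 3: Hamming bound ⌊q^n / V_q(n,t)⌋ = ⌊2187/99⌋ = 22.
Step 4: Compare |C| = 17 to 22: satisfied.
The claimed |C| lies below the Hamming bound.


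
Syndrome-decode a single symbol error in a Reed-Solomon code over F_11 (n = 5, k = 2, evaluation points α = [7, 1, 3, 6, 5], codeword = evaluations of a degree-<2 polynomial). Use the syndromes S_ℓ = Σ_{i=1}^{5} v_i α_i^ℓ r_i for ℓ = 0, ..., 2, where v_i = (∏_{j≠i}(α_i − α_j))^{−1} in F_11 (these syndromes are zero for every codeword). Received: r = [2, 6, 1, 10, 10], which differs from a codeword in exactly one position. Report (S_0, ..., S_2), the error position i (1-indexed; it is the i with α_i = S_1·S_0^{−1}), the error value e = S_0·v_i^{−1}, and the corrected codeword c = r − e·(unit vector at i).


S = (5, 3, 4), error at position 5, error magnitude e = 3, c = [2, 6, 1, 10, 7].

Step 1: column multipliers v_i = (∏_{j≠i}(α_i − α_j))^{−1} mod 11.
  i = 1 (α = 7): (7−1)(7−3)(7−6)(7−5) = 6·4·1·2 = 48 ≡ 4, so v_1 = 4^{−1} = 3 (mod 11).
  i = 2 (α = 1): (1−7)(1−3)(1−6)(1−5) = (−6)·(−2)·(−5)·(−4) = 240 ≡ 9, so v_2 = 9^{−1} = 5 (mod 11).
  i = 3 (α = 3): (3−7)(3−1)(3−6)(3−5) = (−4)·2·(−3)·(−2) = −48 ≡ 7, so v_3 = 7^{−1} = 8 (mod 11).
  i = 4 (α = 6): (6−7)(6−1)(6−3)(6−5) = (−1)·5·3·1 = −15 ≡ 7, so v_4 = 7^{−1} = 8 (mod 11).
  i = 5 (α = 5): (5−7)(5−1)(5−3)(5−6) = (−2)·4·2·(−1) = 16 ≡ 5, so v_5 = 5^{−1} = 9 (mod 11).
  v = [3, 5, 8, 8, 9].
Step 2: syndromes of r = [2, 6, 1, 10, 10] (all sums mod 11).
  S_0 = Σ v_i r_i = 3·2 + 5·6 + 8·1 + 8·10 + 9·10 = 214 ≡ 5.
  S_1 = Σ v_i α_i r_i = 3·7·2 + 5·1·6 + 8·3·1 + 8·6·10 + 9·5·10 = 1026 ≡ 3.
  α_i^2 mod 11 = [5, 1, 9, 3, 3].
  S_2 = Σ v_i α_i^2 r_i = 3·5·2 + 5·1·6 + 8·9·1 + 8·3·10 + 9·3·10 = 642 ≡ 4.
  S = (5, 3, 4) ≠ 0, so r is not a codeword (an error is present).
Step 3: locate the error. For a single error e at position i, S_ℓ = v_i·e·α_i^ℓ, so α_err = S_1/S_0.
  S_0^{−1} = 5^{−1} = 9 (mod 11), so α_err = 3·9 = 27 ≡ 5 = α_5. Error position i = 5.
  Consistency check: S_2/S_1 = 4·4 = 16 ≡ 5 = α_err ✓ (single-error assumption holds).
Step 4: error magnitude e = S_0/v_5 = S_0·∏_{j≠5}(α_5 − α_j) = 5·5 = 25 ≡ 3 (mod 11).
Step 5: correct position 5: c_5 = r_5 − e = 10 − 3 ≡ 7 (mod 11). Hence c = [2, 6, 1, 10, 7].
  Check: interpolating c through the α_i gives m(x) = 3 + 3·x (degree < 2) with m(α_i) = c_i for every i, so c is indeed a codeword.


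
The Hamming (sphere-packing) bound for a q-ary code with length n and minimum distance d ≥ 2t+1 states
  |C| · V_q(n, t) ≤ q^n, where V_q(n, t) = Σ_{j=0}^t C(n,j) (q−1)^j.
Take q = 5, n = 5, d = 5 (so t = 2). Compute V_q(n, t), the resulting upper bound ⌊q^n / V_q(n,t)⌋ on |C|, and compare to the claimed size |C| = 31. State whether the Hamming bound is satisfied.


V_q(n, t) = 181, q^n = 3125, Hamming bound = 17, |C| = 31 > bound (violated).

Step 1: Compute V_q(n, t) = Σ_{j=0}^2 C(n, j) (q−1)^j.
  j = 0: C(5,0)·(4)^0 = 1·1 = 1.
  j = 1: C(5,1)·(4)^1 = 5·4 = 20.
  j = 2: C(5,2)·(4)^2 = 10·16 = 160.
  V_q(n, t) = 1 + 20 + 160 = 181.
Step 2: q^n = 5^5 = 3125.
Step 3: Hamming bound ⌊q^n / V_q(n,t)⌋ = ⌊3125/181⌋ = 17.
Step 4: Compare |C| = 31 to 17: violated.
The claimed |C| lies above the Hamming bound, so no 5-ary code of length 5 with d ≥ 5 can have 31 codewords.


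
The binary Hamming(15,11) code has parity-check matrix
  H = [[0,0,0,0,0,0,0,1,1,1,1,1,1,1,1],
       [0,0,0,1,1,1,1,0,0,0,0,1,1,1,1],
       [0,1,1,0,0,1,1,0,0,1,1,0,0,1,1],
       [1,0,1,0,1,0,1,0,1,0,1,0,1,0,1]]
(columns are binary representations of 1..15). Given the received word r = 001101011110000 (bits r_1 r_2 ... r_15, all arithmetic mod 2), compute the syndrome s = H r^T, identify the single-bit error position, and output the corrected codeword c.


s = (0, 0, 0, 1)^T, error position = 1, corrected codeword c = 101101011110000

Compute s = H r^T mod 2 one row at a time:
  s_1 = 1 + 1 + 1 + 1 + 0 + 0 + 0 + 0 = 4 ≡ 0 (mod 2).
  s_2 = 1 + 0 + 1 + 0 + 0 + 0 + 0 + 0 = 2 ≡ 0 (mod 2).
  s_3 = 0 + 1 + 1 + 0 + 1 + 1 + 0 + 0 = 4 ≡ 0 (mod 2).
  s_4 = 0 + 1 + 0 + 0 + 1 + 1 + 0 + 0 = 3 ≡ 1 (mod 2).
s = (0, 0, 0, 1)^T — this equals column 1 of H (binary 0001), so error is at position 1.
Correct: flip bit 1 of r = 001101011110000 to get c = 101101011110000.


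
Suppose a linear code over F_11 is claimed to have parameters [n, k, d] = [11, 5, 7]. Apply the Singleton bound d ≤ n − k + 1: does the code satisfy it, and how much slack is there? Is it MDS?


Singleton RHS = n − k + 1 = 7, slack = 0, bound satisfied, MDS.

Singleton bound: d ≤ n − k + 1.
Here n = 11, k = 5, so n − k + 1 = 7.
Given d = 7, check d ≤ 7: YES.
Slack = (n − k + 1) − d = 0.
The code is MDS (slack = 0).
Description: the claimed parameters are [11, 5, 7]_11; such a code would be MDS (meets Singleton bound).


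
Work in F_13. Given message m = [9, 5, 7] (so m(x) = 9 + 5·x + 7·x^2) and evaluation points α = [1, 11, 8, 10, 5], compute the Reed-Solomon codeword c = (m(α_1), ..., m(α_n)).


c = [8, 1, 3, 5, 1]

Message polynomial: m(x) = 9 + 5·x + 7·x^2 (mod 13).
For each evaluation point α_i, compute m(α_i) mod 13:
  α_1 = 1: Horner steps 7 → 12 → 8, so m(1) = 8.
  α_2 = 11: Horner steps 7 → 4 → 1, so m(11) = 1.
  α_3 = 8: Horner steps 7 → 9 → 3, so m(8) = 3.
  α_4 = 10: Horner steps 7 → 10 → 5, so m(10) = 5.
  α_5 = 5: Horner steps 7 → 1 → 1, so m(5) = 1.
Codeword c = [8, 1, 3, 5, 1] ∈ F_13^5.


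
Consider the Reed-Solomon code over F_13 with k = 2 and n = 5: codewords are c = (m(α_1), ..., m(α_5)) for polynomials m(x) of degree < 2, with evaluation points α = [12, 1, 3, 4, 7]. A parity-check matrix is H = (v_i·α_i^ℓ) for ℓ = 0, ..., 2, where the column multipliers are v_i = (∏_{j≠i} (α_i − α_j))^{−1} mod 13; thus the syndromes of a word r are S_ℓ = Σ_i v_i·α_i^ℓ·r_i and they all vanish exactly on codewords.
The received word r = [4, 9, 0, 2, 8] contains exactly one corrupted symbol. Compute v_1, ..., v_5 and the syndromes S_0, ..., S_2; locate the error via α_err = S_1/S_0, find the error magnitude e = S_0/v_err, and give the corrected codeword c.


S = (8, 5, 8), error at position 1, error magnitude e = 12, c = [5, 9, 0, 2, 8].

Step 1: column multipliers v_i = (∏_{j≠i}(α_i − α_j))^{−1} mod 13.
  i = 1 (α = 12): (12−1)(12−3)(12−4)(12−7) = 11·9·8·5 = 3960 ≡ 8, so v_1 = 8^{−1} = 5 (mod 13).
  i = 2 (α = 1): (1−12)(1−3)(1−4)(1−7) = (−11)·(−2)·(−3)·(−6) = 396 ≡ 6, so v_2 = 6^{−1} = 11 (mod 13).
  i = 3 (α = 3): (3−12)(3−1)(3−4)(3−7) = (−9)·2·(−1)·(−4) = −72 ≡ 6, so v_3 = 6^{−1} = 11 (mod 13).
  i = 4 (α = 4): (4−12)(4−1)(4−3)(4−7) = (−8)·3·1·(−3) = 72 ≡ 7, so v_4 = 7^{−1} = 2 (mod 13).
  i = 5 (α = 7): (7−12)(7−1)(7−3)(7−4) = (−5)·6·4·3 = −360 ≡ 4, so v_5 = 4^{−1} = 10 (mod 13).
  v = [5, 11, 11, 2, 10].
Step 2: syndromes of r = [4, 9, 0, 2, 8] (all sums mod 13).
  S_0 = Σ v_i r_i = 5·4 + 11·9 + 11·0 + 2·2 + 10·8 = 203 ≡ 8.
  S_1 = Σ v_i α_i r_i = 5·12·4 + 11·1·9 + 11·3·0 + 2·4·2 + 10·7·8 = 915 ≡ 5.
  α_i^2 mod 13 = [1, 1, 9, 3, 10].
  S_2 = Σ v_i α_i^2 r_i = 5·1·4 + 11·1·9 + 11·9·0 + 2·3·2 + 10·10·8 = 931 ≡ 8.
  S = (8, 5, 8) ≠ 0, so r is not a codeword (an error is present).
Step 3: locate the error. For a single error e at position i, S_ℓ = v_i·e·α_i^ℓ, so α_err = S_1/S_0.
  S_0^{−1} = 8^{−1} = 5 (mod 13), so α_err = 5·5 = 25 ≡ 12 = α_1. Error position i = 1.
  Consistency check: S_2/S_1 = 8·8 = 64 ≡ 12 = α_err ✓ (single-error assumption holds).
Step 4: error magnitude e = S_0/v_1 = S_0·∏_{j≠1}(α_1 − α_j) = 8·8 = 64 ≡ 12 (mod 13).
Step 5: correct position 1: c_1 = r_1 − e = 4 − 12 ≡ 5 (mod 13). Hence c = [5, 9, 0, 2, 8].
  Check: interpolating c through the α_i gives m(x) = 7 + 2·x (degree < 2) with m(α_i) = c_i for every i, so c is indeed a codeword.


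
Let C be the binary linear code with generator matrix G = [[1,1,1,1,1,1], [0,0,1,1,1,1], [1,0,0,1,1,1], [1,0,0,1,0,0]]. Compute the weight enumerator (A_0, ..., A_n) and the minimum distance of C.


Weight distribution: A_0 = 1, A_2 = 7, A_4 = 7, A_6 = 1. Minimum distance d = 2.

Enumerate all 2^4 = 16 messages m ∈ F_2^4.
For each, compute codeword c = mG in F_2^6, then tally its weight.
  m = 0000 → c = 000000, weight = 0.
  m = 1000 → c = 111111, weight = 6.
  m = 0100 → c = 001111, weight = 4.
  m = 1100 → c = 110000, weight = 2.
  m = 0010 → c = 100111, weight = 4.
  m = 1010 → c = 011000, weight = 2.
  m = 0110 → c = 101000, weight = 2.
  m = 1110 → c = 010111, weight = 4.
  m = 0001 → c = 100100, weight = 2.
  m = 1001 → c = 011011, weight = 4.
  m = 0101 → c = 101011, weight = 4.
  m = 1101 → c = 010100, weight = 2.
  m = 0011 → c = 000011, weight = 2.
  m = 1011 → c = 111100, weight = 4.
  m = 0111 → c = 001100, weight = 2.
  m = 1111 → c = 110011, weight = 4.
Tally weights:
  weight 0: 1 codewords.
  weight 2: 7 codewords.
  weight 4: 7 codewords.
  weight 6: 1 codewords.
Minimum distance d = smallest w > 0 with A_w > 0 = 2.
Sanity: Σ A_w = 16 = 2^4 = 16 ✓.


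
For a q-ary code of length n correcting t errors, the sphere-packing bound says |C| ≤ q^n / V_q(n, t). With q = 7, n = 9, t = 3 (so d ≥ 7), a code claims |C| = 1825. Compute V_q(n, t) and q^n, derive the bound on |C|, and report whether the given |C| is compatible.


V_q(n, t) = 19495, q^n = 40353607, Hamming bound = 2069, |C| = 1825 ≤ bound (satisfied).

Step 1: Compute V_q(n, t) = Σ_{j=0}^3 C(n, j) (q−1)^j.
  j = 0: C(9,0)·(6)^0 = 1·1 = 1.
  j = 1: C(9,1)·(6)^1 = 9·6 = 54.
  j = 2: C(9,2)·(6)^2 = 36·36 = 1296.
  j = 3: C(9,3)·(6)^3 = 84·216 = 18144.
  V_q(n, t) = 1 + 54 + 1296 + 18144 = 19495.
Step 2: q^n = 7^9 = 40353607.
Step 3: Hamming bound ⌊q^n / V_q(n,t)⌋ = ⌊40353607/19495⌋ = 2069.
Step 4: Compare |C| = 1825 to 2069: satisfied.
The claimed |C| lies below the Hamming bound.


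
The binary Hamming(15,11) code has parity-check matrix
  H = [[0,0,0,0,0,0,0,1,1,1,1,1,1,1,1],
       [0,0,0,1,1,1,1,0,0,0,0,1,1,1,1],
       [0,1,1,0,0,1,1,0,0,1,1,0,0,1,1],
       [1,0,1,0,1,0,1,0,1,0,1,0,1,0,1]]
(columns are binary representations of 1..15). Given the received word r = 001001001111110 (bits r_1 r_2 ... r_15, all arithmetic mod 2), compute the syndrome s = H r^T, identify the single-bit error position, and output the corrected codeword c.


s = (0, 0, 1, 0)^T, error position = 2, corrected codeword c = 011001001111110

Compute s = H r^T mod 2 one row at a time:
  s_1 = 0 + 1 + 1 + 1 + 1 + 1 + 1 + 0 = 6 ≡ 0 (mod 2).
  s_2 = 0 + 0 + 1 + 0 + 1 + 1 + 1 + 0 = 4 ≡ 0 (mod 2).
  s_3 = 0 + 1 + 1 + 0 + 1 + 1 + 1 + 0 = 5 ≡ 1 (mod 2).
  s_4 = 0 + 1 + 0 + 0 + 1 + 1 + 1 + 0 = 4 ≡ 0 (mod 2).
s = (0, 0, 1, 0)^T — this equals column 2 of H (binary 0010), so error is at position 2.
Correct: flip bit 2 of r = 001001001111110 to get c = 011001001111110.


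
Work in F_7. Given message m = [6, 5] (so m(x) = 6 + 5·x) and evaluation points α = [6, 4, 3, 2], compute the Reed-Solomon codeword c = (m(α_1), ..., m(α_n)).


c = [1, 5, 0, 2]

Message polynomial: m(x) = 6 + 5·x (mod 7).
For each evaluation point α_i, compute m(α_i) mod 7:
  α_1 = 6: Horner steps 5 → 1, so m(6) = 1.
  α_2 = 4: Horner steps 5 → 5, so m(4) = 5.
  α_3 = 3: Horner steps 5 → 0, so m(3) = 0.
  α_4 = 2: Horner steps 5 → 2, so m(2) = 2.
Codeword c = [1, 5, 0, 2] ∈ F_7^4.


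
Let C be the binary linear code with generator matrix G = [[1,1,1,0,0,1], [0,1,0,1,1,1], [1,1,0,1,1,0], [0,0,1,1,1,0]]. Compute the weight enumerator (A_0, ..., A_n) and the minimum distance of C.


Weight distribution: A_0 = 1, A_1 = 2, A_2 = 2, A_3 = 4, A_4 = 5, A_5 = 2. Minimum distance d = 1.

Enumerate all 2^4 = 16 messages m ∈ F_2^4.
For each, compute codeword c = mG in F_2^6, then tally its weight.
  m = 0000 → c = 000000, weight = 0.
  m = 1000 → c = 111001, weight = 4.
  m = 0100 → c = 010111, weight = 4.
  m = 1100 → c = 101110, weight = 4.
  m = 0010 → c = 110110, weight = 4.
  m = 1010 → c = 001111, weight = 4.
  m = 0110 → c = 100001, weight = 2.
  m = 1110 → c = 011000, weight = 2.
  m = 0001 → c = 001110, weight = 3.
  m = 1001 → c = 110111, weight = 5.
  m = 0101 → c = 011001, weight = 3.
  m = 1101 → c = 100000, weight = 1.
  m = 0011 → c = 111000, weight = 3.
  m = 1011 → c = 000001, weight = 1.
  m = 0111 → c = 101111, weight = 5.
  m = 1111 → c = 010110, weight = 3.
Tally weights:
  weight 0: 1 codewords.
  weight 1: 2 codewords.
  weight 2: 2 codewords.
  weight 3: 4 codewords.
  weight 4: 5 codewords.
  weight 5: 2 codewords.
Minimum distance d = smallest w > 0 with A_w > 0 = 1.
Sanity: Σ A_w = 16 = 2^4 = 16 ✓.


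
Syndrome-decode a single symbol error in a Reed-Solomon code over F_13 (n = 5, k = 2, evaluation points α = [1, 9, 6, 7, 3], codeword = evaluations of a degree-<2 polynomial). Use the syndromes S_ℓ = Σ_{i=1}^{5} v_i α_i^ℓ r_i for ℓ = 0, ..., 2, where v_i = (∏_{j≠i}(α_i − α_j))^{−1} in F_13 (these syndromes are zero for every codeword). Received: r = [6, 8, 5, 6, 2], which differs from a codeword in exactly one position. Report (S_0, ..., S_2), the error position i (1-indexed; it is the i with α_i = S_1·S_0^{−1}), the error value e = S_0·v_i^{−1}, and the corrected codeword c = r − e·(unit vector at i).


S = (7, 7, 7), error at position 1, error magnitude e = 6, c = [0, 8, 5, 6, 2].

Step 1: column multipliers v_i = (∏_{j≠i}(α_i − α_j))^{−1} mod 13.
  i = 1 (α = 1): (1−9)(1−6)(1−7)(1−3) = (−8)·(−5)·(−6)·(−2) = 480 ≡ 12, so v_1 = 12^{−1} = 12 (mod 13).
  i = 2 (α = 9): (9−1)(9−6)(9−7)(9−3) = 8·3·2·6 = 288 ≡ 2, so v_2 = 2^{−1} = 7 (mod 13).
  i = 3 (α = 6): (6−1)(6−9)(6−7)(6−3) = 5·(−3)·(−1)·3 = 45 ≡ 6, so v_3 = 6^{−1} = 11 (mod 13).
  i = 4 (α = 7): (7−1)(7−9)(7−6)(7−3) = 6·(−2)·1·4 = −48 ≡ 4, so v_4 = 4^{−1} = 10 (mod 13).
  i = 5 (α = 3): (3−1)(3−9)(3−6)(3−7) = 2·(−6)·(−3)·(−4) = −144 ≡ 12, so v_5 = 12^{−1} = 12 (mod 13).
  v = [12, 7, 11, 10, 12].
Step 2: syndromes of r = [6, 8, 5, 6, 2] (all sums mod 13).
  S_0 = Σ v_i r_i = 12·6 + 7·8 + 11·5 + 10·6 + 12·2 = 267 ≡ 7.
  S_1 = Σ v_i α_i r_i = 12·1·6 + 7·9·8 + 11·6·5 + 10·7·6 + 12·3·2 = 1398 ≡ 7.
  α_i^2 mod 13 = [1, 3, 10, 10, 9].
  S_2 = Σ v_i α_i^2 r_i = 12·1·6 + 7·3·8 + 11·10·5 + 10·10·6 + 12·9·2 = 1606 ≡ 7.
  S = (7, 7, 7) ≠ 0, so r is not a codeword (an error is present).
Step 3: locate the error. For a single error e at position i, S_ℓ = v_i·e·α_i^ℓ, so α_err = S_1/S_0.
  S_0^{−1} = 7^{−1} = 2 (mod 13), so α_err = 7·2 = 14 ≡ 1 = α_1. Error position i = 1.
  Consistency check: S_2/S_1 = 7·2 = 14 ≡ 1 = α_err ✓ (single-error assumption holds).
Step 4: error magnitude e = S_0/v_1 = S_0·∏_{j≠1}(α_1 − α_j) = 7·12 = 84 ≡ 6 (mod 13).
Step 5: correct position 1: c_1 = r_1 − e = 6 − 6 ≡ 0 (mod 13). Hence c = [0, 8, 5, 6, 2].
  Check: interpolating c through the α_i gives m(x) = 12 + 1·x (degree < 2) with m(α_i) = c_i for every i, so c is indeed a codeword.


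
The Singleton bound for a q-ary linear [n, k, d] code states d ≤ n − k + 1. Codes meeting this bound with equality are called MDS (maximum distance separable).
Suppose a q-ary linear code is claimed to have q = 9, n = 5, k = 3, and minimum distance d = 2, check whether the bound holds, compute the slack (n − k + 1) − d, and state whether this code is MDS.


Singleton RHS = n − k + 1 = 3, slack = 1, bound satisfied, not MDS.

Singleton bound: d ≤ n − k + 1.
Here n = 5, k = 3, so n − k + 1 = 3.
Given d = 2, check d ≤ 3: YES.
Slack = (n − k + 1) − d = 1.
The code is NOT MDS (slack = 1 > 0).
Description: the claimed parameters are [5, 3, 2]_9; such a code would be non-MDS.


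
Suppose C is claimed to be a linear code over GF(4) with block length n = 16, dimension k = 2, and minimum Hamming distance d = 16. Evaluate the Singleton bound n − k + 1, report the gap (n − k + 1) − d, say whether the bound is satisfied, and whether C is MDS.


Singleton RHS = n − k + 1 = 15, slack = -1, bound violated (no such code; not MDS).

Singleton bound: d ≤ n − k + 1.
Here n = 16, k = 2, so n − k + 1 = 15.
Given d = 16, check d ≤ 15: NO.
Slack = (n − k + 1) − d = -1.
The slack is negative: d = 16 exceeds n − k + 1 = 15 by 1, so the Singleton bound is violated and no linear [16, 2, 16]_4 code can exist. In particular it is not MDS (MDS requires d = n − k + 1 exactly).
Description: the claimed parameters are [16, 2, 16]_4; such a code would be impossible (violates the Singleton bound).


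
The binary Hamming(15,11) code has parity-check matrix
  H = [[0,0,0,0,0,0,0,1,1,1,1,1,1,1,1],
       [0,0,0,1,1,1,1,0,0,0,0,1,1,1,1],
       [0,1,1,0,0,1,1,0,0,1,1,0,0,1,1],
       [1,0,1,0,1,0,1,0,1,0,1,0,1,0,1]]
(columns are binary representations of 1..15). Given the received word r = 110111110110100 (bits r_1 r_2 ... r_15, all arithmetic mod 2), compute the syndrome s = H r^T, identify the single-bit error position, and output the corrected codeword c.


s = (0, 1, 1, 1)^T, error position = 7, corrected codeword c = 110111010110100

Compute s = H r^T mod 2 one row at a time:
  s_1 = 1 + 0 + 1 + 1 + 0 + 1 + 0 + 0 = 4 ≡ 0 (mod 2).
  s_2 = 1 + 1 + 1 + 1 + 0 + 1 + 0 + 0 = 5 ≡ 1 (mod 2).
  s_3 = 1 + 0 + 1 + 1 + 1 + 1 + 0 + 0 = 5 ≡ 1 (mod 2).
  s_4 = 1 + 0 + 1 + 1 + 0 + 1 + 1 + 0 = 5 ≡ 1 (mod 2).
s = (0, 1, 1, 1)^T — this equals column 7 of H (binary 0111), so error is at position 7.
Correct: flip bit 7 of r = 110111110110100 to get c = 110111010110100.


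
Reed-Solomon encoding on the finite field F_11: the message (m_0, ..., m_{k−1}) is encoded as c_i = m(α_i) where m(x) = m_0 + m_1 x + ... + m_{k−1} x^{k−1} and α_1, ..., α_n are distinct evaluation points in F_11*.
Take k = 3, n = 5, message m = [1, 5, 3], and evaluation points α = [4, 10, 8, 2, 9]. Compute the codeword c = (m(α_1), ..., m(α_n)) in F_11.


c = [3, 10, 2, 1, 3]

Message polynomial: m(x) = 1 + 5·x + 3·x^2 (mod 11).
For each evaluation point α_i, compute m(α_i) mod 11:
  α_1 = 4: Horner steps 3 → 6 → 3, so m(4) = 3.
  α_2 = 10: Horner steps 3 → 2 → 10, so m(10) = 10.
  α_3 = 8: Horner steps 3 → 7 → 2, so m(8) = 2.
  α_4 = 2: Horner steps 3 → 0 → 1, so m(2) = 1.
  α_5 = 9: Horner steps 3 → 10 → 3, so m(9) = 3.
Codeword c = [3, 10, 2, 1, 3] ∈ F_11^5.


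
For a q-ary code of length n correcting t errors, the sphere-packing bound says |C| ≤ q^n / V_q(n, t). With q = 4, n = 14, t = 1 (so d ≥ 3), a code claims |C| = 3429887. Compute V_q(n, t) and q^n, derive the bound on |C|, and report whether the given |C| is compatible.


V_q(n, t) = 43, q^n = 268435456, Hamming bound = 6242685, |C| = 3429887 ≤ bound (satisfied).

Step 1: Compute V_q(n, t) = Σ_{j=0}^1 C(n, j) (q−1)^j.
  j = 0: C(14,0)·(3)^0 = 1·1 = 1.
  j = 1: C(14,1)·(3)^1 = 14·3 = 42.
  V_q(n, t) = 1 + 42 = 43.
Step 2: q^n = 4^14 = 268435456.
Step 3: Hamming bound ⌊q^n / V_q(n,t)⌋ = ⌊268435456/43⌋ = 6242685.
Step 4: Compare |C| = 3429887 to 6242685: satisfied.
The claimed |C| lies below the Hamming bound.


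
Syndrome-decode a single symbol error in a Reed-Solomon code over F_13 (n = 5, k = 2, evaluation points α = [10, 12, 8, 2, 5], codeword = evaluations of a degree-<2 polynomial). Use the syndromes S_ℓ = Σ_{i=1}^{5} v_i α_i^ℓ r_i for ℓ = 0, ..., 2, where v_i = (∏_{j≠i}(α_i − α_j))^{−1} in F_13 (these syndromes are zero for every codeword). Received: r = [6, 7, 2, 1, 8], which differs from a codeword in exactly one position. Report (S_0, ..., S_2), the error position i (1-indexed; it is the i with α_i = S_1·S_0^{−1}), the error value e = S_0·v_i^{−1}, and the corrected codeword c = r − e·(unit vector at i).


S = (11, 6, 8), error at position 1, error magnitude e = 8, c = [11, 7, 2, 1, 8].

Step 1: column multipliers v_i = (∏_{j≠i}(α_i − α_j))^{−1} mod 13.
  i = 1 (α = 10): (10−12)(10−8)(10−2)(10−5) = (−2)·2·8·5 = −160 ≡ 9, so v_1 = 9^{−1} = 3 (mod 13).
  i = 2 (α = 12): (12−10)(12−8)(12−2)(12−5) = 2·4·10·7 = 560 ≡ 1, so v_2 = 1^{−1} = 1 (mod 13).
  i = 3 (α = 8): (8−10)(8−12)(8−2)(8−5) = (−2)·(−4)·6·3 = 144 ≡ 1, so v_3 = 1^{−1} = 1 (mod 13).
  i = 4 (α = 2): (2−10)(2−12)(2−8)(2−5) = (−8)·(−10)·(−6)·(−3) = 1440 ≡ 10, so v_4 = 10^{−1} = 4 (mod 13).
  i = 5 (α = 5): (5−10)(5−12)(5−8)(5−2) = (−5)·(−7)·(−3)·3 = −315 ≡ 10, so v_5 = 10^{−1} = 4 (mod 13).
  v = [3, 1, 1, 4, 4].
Step 2: syndromes of r = [6, 7, 2, 1, 8] (all sums mod 13).
  S_0 = Σ v_i r_i = 3·6 + 1·7 + 1·2 + 4·1 + 4·8 = 63 ≡ 11.
  S_1 = Σ v_i α_i r_i = 3·10·6 + 1·12·7 + 1·8·2 + 4·2·1 + 4·5·8 = 448 ≡ 6.
  α_i^2 mod 13 = [9, 1, 12, 4, 12].
  S_2 = Σ v_i α_i^2 r_i = 3·9·6 + 1·1·7 + 1·12·2 + 4·4·1 + 4·12·8 = 593 ≡ 8.
  S = (11, 6, 8) ≠ 0, so r is not a codeword (an error is present).
Step 3: locate the error. For a single error e at position i, S_ℓ = v_i·e·α_i^ℓ, so α_err = S_1/S_0.
  S_0^{−1} = 11^{−1} = 6 (mod 13), so α_err = 6·6 = 36 ≡ 10 = α_1. Error position i = 1.
  Consistency check: S_2/S_1 = 8·11 = 88 ≡ 10 = α_err ✓ (single-error assumption holds).
Step 4: error magnitude e = S_0/v_1 = S_0·∏_{j≠1}(α_1 − α_j) = 11·9 = 99 ≡ 8 (mod 13).
Step 5: correct position 1: c_1 = r_1 − e = 6 − 8 ≡ 11 (mod 13). Hence c = [11, 7, 2, 1, 8].
  Check: interpolating c through the α_i gives m(x) = 5 + 11·x (degree < 2) with m(α_i) = c_i for every i, so c is indeed a codeword.


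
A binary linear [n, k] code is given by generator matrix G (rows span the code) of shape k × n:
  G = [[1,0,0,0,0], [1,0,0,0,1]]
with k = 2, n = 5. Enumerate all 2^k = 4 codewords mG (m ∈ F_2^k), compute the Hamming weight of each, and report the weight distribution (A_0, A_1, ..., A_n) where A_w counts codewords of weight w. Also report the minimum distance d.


Weight distribution: A_0 = 1, A_1 = 2, A_2 = 1. Minimum distance d = 1.

Enumerate all 2^2 = 4 messages m ∈ F_2^2.
For each, compute codeword c = mG in F_2^5, then tally its weight.
  m = 00 → c = 00000, weight = 0.
  m = 10 → c = 10000, weight = 1.
  m = 01 → c = 10001, weight = 2.
  m = 11 → c = 00001, weight = 1.
Tally weights:
  weight 0: 1 codewords.
  weight 1: 2 codewords.
  weight 2: 1 codewords.
Minimum distance d = smallest w > 0 with A_w > 0 = 1.
Sanity: Σ A_w = 4 = 2^2 = 4 ✓.


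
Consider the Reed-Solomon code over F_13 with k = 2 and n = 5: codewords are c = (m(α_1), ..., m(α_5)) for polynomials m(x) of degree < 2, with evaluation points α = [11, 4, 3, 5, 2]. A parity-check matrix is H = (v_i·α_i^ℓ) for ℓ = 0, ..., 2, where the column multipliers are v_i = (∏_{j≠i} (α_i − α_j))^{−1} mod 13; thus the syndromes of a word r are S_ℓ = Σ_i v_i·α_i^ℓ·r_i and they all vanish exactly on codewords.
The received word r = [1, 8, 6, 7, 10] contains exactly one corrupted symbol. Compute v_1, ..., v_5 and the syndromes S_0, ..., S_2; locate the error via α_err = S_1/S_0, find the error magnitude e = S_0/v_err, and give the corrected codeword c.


S = (1, 3, 9), error at position 3, error magnitude e = 10, c = [1, 8, 9, 7, 10].

Step 1: column multipliers v_i = (∏_{j≠i}(α_i − α_j))^{−1} mod 13.
  i = 1 (α = 11): (11−4)(11−3)(11−5)(11−2) = 7·8·6·9 = 3024 ≡ 8, so v_1 = 8^{−1} = 5 (mod 13).
  i = 2 (α = 4): (4−11)(4−3)(4−5)(4−2) = (−7)·1·(−1)·2 = 14 ≡ 1, so v_2 = 1^{−1} = 1 (mod 13).
  i = 3 (α = 3): (3−11)(3−4)(3−5)(3−2) = (−8)·(−1)·(−2)·1 = −16 ≡ 10, so v_3 = 10^{−1} = 4 (mod 13).
  i = 4 (α = 5): (5−11)(5−4)(5−3)(5−2) = (−6)·1·2·3 = −36 ≡ 3, so v_4 = 3^{−1} = 9 (mod 13).
  i = 5 (α = 2): (2−11)(2−4)(2−3)(2−5) = (−9)·(−2)·(−1)·(−3) = 54 ≡ 2, so v_5 = 2^{−1} = 7 (mod 13).
  v = [5, 1, 4, 9, 7].
Step 2: syndromes of r = [1, 8, 6, 7, 10] (all sums mod 13).
  S_0 = Σ v_i r_i = 5·1 + 1·8 + 4·6 + 9·7 + 7·10 = 170 ≡ 1.
  S_1 = Σ v_i α_i r_i = 5·11·1 + 1·4·8 + 4·3·6 + 9·5·7 + 7·2·10 = 614 ≡ 3.
  α_i^2 mod 13 = [4, 3, 9, 12, 4].
  S_2 = Σ v_i α_i^2 r_i = 5·4·1 + 1·3·8 + 4·9·6 + 9·12·7 + 7·4·10 = 1296 ≡ 9.
  S = (1, 3, 9) ≠ 0, so r is not a codeword (an error is present).
Step 3: locate the error. For a single error e at position i, S_ℓ = v_i·e·α_i^ℓ, so α_err = S_1/S_0.
  S_0^{−1} = 1^{−1} = 1 (mod 13), so α_err = 3·1 = 3 ≡ 3 = α_3. Error position i = 3.
  Consistency check: S_2/S_1 = 9·9 = 81 ≡ 3 = α_err ✓ (single-error assumption holds).
Step 4: error magnitude e = S_0/v_3 = S_0·∏_{j≠3}(α_3 − α_j) = 1·10 = 10 ≡ 10 (mod 13).
Step 5: correct position 3: c_3 = r_3 − e = 6 − 10 ≡ 9 (mod 13). Hence c = [1, 8, 9, 7, 10].
  Check: interpolating c through the α_i gives m(x) = 12 + 12·x (degree < 2) with m(α_i) = c_i for every i, so c is indeed a codeword.


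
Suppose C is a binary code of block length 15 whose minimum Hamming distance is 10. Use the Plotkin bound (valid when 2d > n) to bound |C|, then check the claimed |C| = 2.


Plotkin bound M ≤ 4; given |C| = 2 ≤ bound (satisfied).

Check applicability: 2d = 20, n = 15.
2d − n = 5 > 0, so Plotkin applies.
Compute d/(2d−n) = 10/5 ≈ 2.0000.
⌊d/(2d−n)⌋ = 2.
Plotkin bound: M ≤ 2·2 = 4.
Given |C| = 2, check: satisfied.
This |C| is below the Plotkin bound.


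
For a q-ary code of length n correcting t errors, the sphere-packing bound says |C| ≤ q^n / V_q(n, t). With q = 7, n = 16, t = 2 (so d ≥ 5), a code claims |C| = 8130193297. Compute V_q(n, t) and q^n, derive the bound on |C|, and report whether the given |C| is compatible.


V_q(n, t) = 4417, q^n = 33232930569601, Hamming bound = 7523869270, |C| = 8130193297 > bound (violated).

Step 1: Compute V_q(n, t) = Σ_{j=0}^2 C(n, j) (q−1)^j.
  j = 0: C(16,0)·(6)^0 = 1·1 = 1.
  j = 1: C(16,1)·(6)^1 = 16·6 = 96.
  j = 2: C(16,2)·(6)^2 = 120·36 = 4320.
  V_q(n, t) = 1 + 96 + 4320 = 4417.
Step 2: q^n = 7^16 = 33232930569601.
Step 3: Hamming bound ⌊q^n / V_q(n,t)⌋ = ⌊33232930569601/4417⌋ = 7523869270.
Step 4: Compare |C| = 8130193297 to 7523869270: violated.
The claimed |C| lies above the Hamming bound, so no 7-ary code of length 16 with d ≥ 5 can have 8130193297 codewords.


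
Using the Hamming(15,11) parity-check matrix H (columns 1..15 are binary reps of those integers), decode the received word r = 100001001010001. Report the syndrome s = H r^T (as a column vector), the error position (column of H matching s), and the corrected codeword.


s = (1, 0, 1, 0)^T, error position = 10, corrected codeword c = 100001001110001

Compute s = H r^T mod 2 one row at a time:
  s_1 = 0 + 1 + 0 + 1 + 0 + 0 + 0 + 1 = 3 ≡ 1 (mod 2).
  s_2 = 0 + 0 + 1 + 0 + 0 + 0 + 0 + 1 = 2 ≡ 0 (mod 2).
  s_3 = 0 + 0 + 1 + 0 + 0 + 1 + 0 + 1 = 3 ≡ 1 (mod 2).
  s_4 = 1 + 0 + 0 + 0 + 1 + 1 + 0 + 1 = 4 ≡ 0 (mod 2).
s = (1, 0, 1, 0)^T — this equals column 10 of H (binary 1010), so error is at position 10.
Correct: flip bit 10 of r = 100001001010001 to get c = 100001001110001.


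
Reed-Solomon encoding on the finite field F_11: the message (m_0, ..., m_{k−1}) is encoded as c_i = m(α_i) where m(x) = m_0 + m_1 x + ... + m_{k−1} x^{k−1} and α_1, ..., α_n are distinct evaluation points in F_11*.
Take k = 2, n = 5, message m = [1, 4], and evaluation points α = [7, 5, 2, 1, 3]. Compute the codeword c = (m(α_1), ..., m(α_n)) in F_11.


c = [7, 10, 9, 5, 2]

Message polynomial: m(x) = 1 + 4·x (mod 11).
For each evaluation point α_i, compute m(α_i) mod 11:
  α_1 = 7: Horner steps 4 → 7, so m(7) = 7.
  α_2 = 5: Horner steps 4 → 10, so m(5) = 10.
  α_3 = 2: Horner steps 4 → 9, so m(2) = 9.
  α_4 = 1: Horner steps 4 → 5, so m(1) = 5.
  α_5 = 3: Horner steps 4 → 2, so m(3) = 2.
Codeword c = [7, 10, 9, 5, 2] ∈ F_11^5.


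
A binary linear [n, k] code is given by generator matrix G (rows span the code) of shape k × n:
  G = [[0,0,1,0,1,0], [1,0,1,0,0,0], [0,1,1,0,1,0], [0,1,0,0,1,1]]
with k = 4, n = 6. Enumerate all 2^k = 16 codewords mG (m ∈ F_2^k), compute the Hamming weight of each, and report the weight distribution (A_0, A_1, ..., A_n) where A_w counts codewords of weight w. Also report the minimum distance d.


Weight distribution: A_0 = 1, A_1 = 1, A_2 = 6, A_3 = 6, A_4 = 1, A_5 = 1. Minimum distance d = 1.

Enumerate all 2^4 = 16 messages m ∈ F_2^4.
For each, compute codeword c = mG in F_2^6, then tally its weight.
  m = 0000 → c = 000000, weight = 0.
  m = 1000 → c = 001010, weight = 2.
  m = 0100 → c = 101000, weight = 2.
  m = 1100 → c = 100010, weight = 2.
  m = 0010 → c = 011010, weight = 3.
  m = 1010 → c = 010000, weight = 1.
  m = 0110 → c = 110010, weight = 3.
  m = 1110 → c = 111000, weight = 3.
  m = 0001 → c = 010011, weight = 3.
  m = 1001 → c = 011001, weight = 3.
  m = 0101 → c = 111011, weight = 5.
  m = 1101 → c = 110001, weight = 3.
  m = 0011 → c = 001001, weight = 2.
  m = 1011 → c = 000011, weight = 2.
  m = 0111 → c = 100001, weight = 2.
  m = 1111 → c = 101011, weight = 4.
Tally weights:
  weight 0: 1 codewords.
  weight 1: 1 codewords.
  weight 2: 6 codewords.
  weight 3: 6 codewords.
  weight 4: 1 codewords.
  weight 5: 1 codewords.
Minimum distance d = smallest w > 0 with A_w > 0 = 1.
Sanity: Σ A_w = 16 = 2^4 = 16 ✓.


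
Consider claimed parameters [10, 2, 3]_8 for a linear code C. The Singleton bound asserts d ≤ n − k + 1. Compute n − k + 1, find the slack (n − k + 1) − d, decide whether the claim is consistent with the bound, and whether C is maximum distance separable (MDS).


Singleton RHS = n − k + 1 = 9, slack = 6, bound satisfied, not MDS.

Singleton bound: d ≤ n − k + 1.
Here n = 10, k = 2, so n − k + 1 = 9.
Given d = 3, check d ≤ 9: YES.
Slack = (n − k + 1) − d = 6.
The code is NOT MDS (slack = 6 > 0).
Description: the claimed parameters are [10, 2, 3]_8; such a code would be non-MDS.


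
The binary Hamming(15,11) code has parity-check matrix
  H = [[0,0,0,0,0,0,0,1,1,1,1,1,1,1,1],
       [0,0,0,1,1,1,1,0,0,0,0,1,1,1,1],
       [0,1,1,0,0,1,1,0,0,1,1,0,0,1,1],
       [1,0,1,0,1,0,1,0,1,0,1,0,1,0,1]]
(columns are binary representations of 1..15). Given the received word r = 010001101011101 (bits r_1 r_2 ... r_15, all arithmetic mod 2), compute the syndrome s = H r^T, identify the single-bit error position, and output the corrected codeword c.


s = (1, 1, 1, 1)^T, error position = 15, corrected codeword c = 010001101011100

Compute s = H r^T mod 2 one row at a time:
  s_1 = 0 + 1 + 0 + 1 + 1 + 1 + 0 + 1 = 5 ≡ 1 (mod 2).
  s_2 = 0 + 0 + 1 + 1 + 1 + 1 + 0 + 1 = 5 ≡ 1 (mod 2).
  s_3 = 1 + 0 + 1 + 1 + 0 + 1 + 0 + 1 = 5 ≡ 1 (mod 2).
  s_4 = 0 + 0 + 0 + 1 + 1 + 1 + 1 + 1 = 5 ≡ 1 (mod 2).
s = (1, 1, 1, 1)^T — this equals column 15 of H (binary 1111), so error is at position 15.
Correct: flip bit 15 of r = 010001101011101 to get c = 010001101011100.


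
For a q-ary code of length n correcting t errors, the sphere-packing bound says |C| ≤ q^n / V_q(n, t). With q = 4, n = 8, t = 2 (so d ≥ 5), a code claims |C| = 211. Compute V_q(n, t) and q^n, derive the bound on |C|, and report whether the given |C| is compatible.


V_q(n, t) = 277, q^n = 65536, Hamming bound = 236, |C| = 211 ≤ bound (satisfied).

Step 1: Compute V_q(n, t) = Σ_{j=0}^2 C(n, j) (q−1)^j.
  j = 0: C(8,0)·(3)^0 = 1·1 = 1.
  j = 1: C(8,1)·(3)^1 = 8·3 = 24.
  j = 2: C(8,2)·(3)^2 = 28·9 = 252.
  V_q(n, t) = 1 + 24 + 252 = 277.
Step 2: q^n = 4^8 = 65536.
Step 3: Hamming bound ⌊q^n / V_q(n,t)⌋ = ⌊65536/277⌋ = 236.
Step 4: Compare |C| = 211 to 236: satisfied.
The claimed |C| lies below the Hamming bound.


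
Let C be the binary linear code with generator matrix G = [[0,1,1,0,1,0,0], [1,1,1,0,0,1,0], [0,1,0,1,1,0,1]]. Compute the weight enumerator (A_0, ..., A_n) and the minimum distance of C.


Weight distribution: A_0 = 1, A_3 = 3, A_4 = 2, A_5 = 1, A_6 = 1. Minimum distance d = 3.

Enumerate all 2^3 = 8 messages m ∈ F_2^3.
For each, compute codeword c = mG in F_2^7, then tally its weight.
  m = 000 → c = 0000000, weight = 0.
  m = 100 → c = 0110100, weight = 3.
  m = 010 → c = 1110010, weight = 4.
  m = 110 → c = 1000110, weight = 3.
  m = 001 → c = 0101101, weight = 4.
  m = 101 → c = 0011001, weight = 3.
  m = 011 → c = 1011111, weight = 6.
  m = 111 → c = 1101011, weight = 5.
Tally weights:
  weight 0: 1 codewords.
  weight 3: 3 codewords.
  weight 4: 2 codewords.
  weight 5: 1 codewords.
  weight 6: 1 codewords.
Minimum distance d = smallest w > 0 with A_w > 0 = 3.
Sanity: Σ A_w = 8 = 2^3 = 8 ✓.


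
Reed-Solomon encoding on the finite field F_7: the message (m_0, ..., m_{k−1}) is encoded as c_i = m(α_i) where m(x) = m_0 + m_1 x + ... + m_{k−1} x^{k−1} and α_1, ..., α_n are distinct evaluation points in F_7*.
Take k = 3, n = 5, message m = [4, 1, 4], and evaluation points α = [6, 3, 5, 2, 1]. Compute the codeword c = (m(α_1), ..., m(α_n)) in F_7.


c = [0, 1, 4, 1, 2]

Message polynomial: m(x) = 4 + 1·x + 4·x^2 (mod 7).
For each evaluation point α_i, compute m(α_i) mod 7:
  α_1 = 6: Horner steps 4 → 4 → 0, so m(6) = 0.
  α_2 = 3: Horner steps 4 → 6 → 1, so m(3) = 1.
  α_3 = 5: Horner steps 4 → 0 → 4, so m(5) = 4.
  α_4 = 2: Horner steps 4 → 2 → 1, so m(2) = 1.
  α_5 = 1: Horner steps 4 → 5 → 2, so m(1) = 2.
Codeword c = [0, 1, 4, 1, 2] ∈ F_7^5.
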